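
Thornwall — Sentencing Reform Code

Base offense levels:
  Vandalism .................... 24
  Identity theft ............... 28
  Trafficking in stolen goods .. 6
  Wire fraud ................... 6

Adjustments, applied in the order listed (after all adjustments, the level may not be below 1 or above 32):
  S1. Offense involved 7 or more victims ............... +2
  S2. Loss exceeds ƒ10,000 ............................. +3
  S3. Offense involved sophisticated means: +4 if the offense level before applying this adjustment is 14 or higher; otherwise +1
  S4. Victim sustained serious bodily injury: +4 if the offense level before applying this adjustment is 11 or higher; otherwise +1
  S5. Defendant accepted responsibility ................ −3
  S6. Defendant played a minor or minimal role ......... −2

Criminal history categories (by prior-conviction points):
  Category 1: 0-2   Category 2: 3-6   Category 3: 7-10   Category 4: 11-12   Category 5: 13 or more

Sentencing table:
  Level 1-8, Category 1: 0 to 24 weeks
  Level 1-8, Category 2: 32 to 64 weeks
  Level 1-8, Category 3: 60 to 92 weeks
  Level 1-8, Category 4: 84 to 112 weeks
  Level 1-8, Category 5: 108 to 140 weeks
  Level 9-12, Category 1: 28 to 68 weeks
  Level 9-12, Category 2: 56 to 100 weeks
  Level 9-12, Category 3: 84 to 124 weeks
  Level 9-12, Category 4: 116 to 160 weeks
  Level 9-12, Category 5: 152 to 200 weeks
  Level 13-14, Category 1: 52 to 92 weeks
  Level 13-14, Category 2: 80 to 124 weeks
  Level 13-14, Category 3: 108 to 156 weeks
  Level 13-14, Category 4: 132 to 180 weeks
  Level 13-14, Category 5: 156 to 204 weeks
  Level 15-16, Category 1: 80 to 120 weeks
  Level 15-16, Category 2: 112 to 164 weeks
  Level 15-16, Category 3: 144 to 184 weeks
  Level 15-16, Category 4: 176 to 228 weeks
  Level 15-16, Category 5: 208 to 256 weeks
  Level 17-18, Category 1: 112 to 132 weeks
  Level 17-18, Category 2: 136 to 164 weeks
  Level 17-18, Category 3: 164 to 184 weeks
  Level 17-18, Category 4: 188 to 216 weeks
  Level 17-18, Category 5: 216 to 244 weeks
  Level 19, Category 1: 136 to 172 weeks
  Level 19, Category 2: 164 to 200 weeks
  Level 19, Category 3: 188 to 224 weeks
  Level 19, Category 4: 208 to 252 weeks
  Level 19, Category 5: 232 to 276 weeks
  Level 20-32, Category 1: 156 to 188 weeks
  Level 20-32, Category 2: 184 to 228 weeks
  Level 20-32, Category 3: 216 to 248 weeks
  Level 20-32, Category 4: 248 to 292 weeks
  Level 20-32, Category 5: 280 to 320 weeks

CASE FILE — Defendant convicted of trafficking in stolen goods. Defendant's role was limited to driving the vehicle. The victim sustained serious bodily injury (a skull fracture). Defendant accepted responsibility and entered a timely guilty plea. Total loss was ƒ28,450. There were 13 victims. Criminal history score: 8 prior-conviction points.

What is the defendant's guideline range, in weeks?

Base offense level for trafficking in stolen goods: 6.
S1 applies: 6 + 2 = 8.
S2 applies: 8 + 3 = 11.
S3 does not apply.
S4 applies (level before this adjustment is 11 ≥ 11, so +4): 11 + 4 = 15.
S5 applies: 15 − 3 = 12.
S6 applies: 12 − 2 = 10.
Final offense level: 10.
Criminal history: 8 prior points → Category 3 (7-10).
Level 10 falls in the 9-12 band.
Grid: Level 9-12 × Category 3 = 84-124 weeks.

84-124 weeks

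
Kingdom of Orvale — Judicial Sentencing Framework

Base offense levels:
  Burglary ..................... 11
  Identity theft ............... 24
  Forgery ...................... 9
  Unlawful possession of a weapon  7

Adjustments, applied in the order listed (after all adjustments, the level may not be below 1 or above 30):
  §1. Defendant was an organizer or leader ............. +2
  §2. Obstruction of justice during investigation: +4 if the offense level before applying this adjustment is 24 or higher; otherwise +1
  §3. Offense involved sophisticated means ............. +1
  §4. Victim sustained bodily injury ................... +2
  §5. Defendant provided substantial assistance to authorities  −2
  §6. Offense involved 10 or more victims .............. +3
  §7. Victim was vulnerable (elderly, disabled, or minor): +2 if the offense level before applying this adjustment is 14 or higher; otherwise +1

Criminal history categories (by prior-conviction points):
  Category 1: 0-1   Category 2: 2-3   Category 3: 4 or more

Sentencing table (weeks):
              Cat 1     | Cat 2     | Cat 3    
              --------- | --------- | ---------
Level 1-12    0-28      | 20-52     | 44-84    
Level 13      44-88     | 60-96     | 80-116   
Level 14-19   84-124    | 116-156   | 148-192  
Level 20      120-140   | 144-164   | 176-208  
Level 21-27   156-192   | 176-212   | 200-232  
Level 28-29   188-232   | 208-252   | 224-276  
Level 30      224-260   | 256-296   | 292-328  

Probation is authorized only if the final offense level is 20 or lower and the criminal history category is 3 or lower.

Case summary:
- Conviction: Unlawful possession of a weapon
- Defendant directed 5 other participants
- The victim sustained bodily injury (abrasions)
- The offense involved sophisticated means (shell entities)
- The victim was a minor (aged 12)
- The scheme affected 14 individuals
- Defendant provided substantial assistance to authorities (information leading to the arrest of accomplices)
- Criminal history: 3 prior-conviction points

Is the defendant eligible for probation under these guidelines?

Base offense level for unlawful possession of a weapon: 7.
§1 applies: 7 + 2 = 9.
§3 applies: 9 + 1 = 10.
§4 applies: 10 + 2 = 12.
§5 applies: 12 − 2 = 10.
§6 applies: 10 + 3 = 13.
§7 applies (level before this adjustment is 13 < 14, so +1): 13 + 1 = 14.
Final offense level: 14.
Criminal history: 3 prior points → Category 2 (2-3).
Level 14 falls in the 14-19 band.
Grid: Level 14-19 × Category 2 = 116-156 weeks.
Probation check: level 14 ≤ 20 and category 2 ≤ 3 → eligible.

Yes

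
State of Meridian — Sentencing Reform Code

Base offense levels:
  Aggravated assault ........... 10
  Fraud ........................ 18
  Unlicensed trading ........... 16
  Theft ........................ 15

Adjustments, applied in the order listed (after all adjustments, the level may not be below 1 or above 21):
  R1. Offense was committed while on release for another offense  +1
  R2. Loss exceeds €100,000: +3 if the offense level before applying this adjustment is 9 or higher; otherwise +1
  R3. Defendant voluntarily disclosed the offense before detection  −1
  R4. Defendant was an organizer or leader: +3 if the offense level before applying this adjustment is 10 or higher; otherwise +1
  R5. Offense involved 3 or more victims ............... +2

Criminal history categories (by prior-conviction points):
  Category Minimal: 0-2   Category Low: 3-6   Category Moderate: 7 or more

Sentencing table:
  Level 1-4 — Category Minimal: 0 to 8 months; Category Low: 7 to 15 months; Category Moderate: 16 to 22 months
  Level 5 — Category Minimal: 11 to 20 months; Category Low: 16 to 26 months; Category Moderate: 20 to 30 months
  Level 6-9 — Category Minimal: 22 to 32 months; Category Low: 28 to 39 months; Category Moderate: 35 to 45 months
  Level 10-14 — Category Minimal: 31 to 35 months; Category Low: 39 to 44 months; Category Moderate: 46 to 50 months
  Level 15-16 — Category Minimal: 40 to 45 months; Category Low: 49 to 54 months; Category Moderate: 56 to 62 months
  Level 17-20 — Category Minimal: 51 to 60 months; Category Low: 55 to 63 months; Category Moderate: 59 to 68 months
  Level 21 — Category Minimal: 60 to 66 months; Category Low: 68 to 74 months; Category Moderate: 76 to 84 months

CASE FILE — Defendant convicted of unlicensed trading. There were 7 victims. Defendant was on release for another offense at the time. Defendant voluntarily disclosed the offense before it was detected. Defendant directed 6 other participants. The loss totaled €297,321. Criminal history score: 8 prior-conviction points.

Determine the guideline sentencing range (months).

76-84 months

Base offense level for unlicensed trading: 16.
R1 applies: 16 + 1 = 17.
R2 applies (level before this adjustment is 17 ≥ 9, so +3): 17 + 3 = 20.
R3 applies: 20 − 1 = 19.
R4 applies (level before this adjustment is 19 ≥ 10, so +3): 19 + 3 = 22.
R5 applies: 22 + 2 = 24.
Level 24 exceeds the maximum of 21; capped at 21.
Final offense level: 21.
Criminal history: 8 prior points → Category Moderate (7+).
Level 21 falls in the 21 band.
Grid: Level 21 × Category Moderate = 76-84 months.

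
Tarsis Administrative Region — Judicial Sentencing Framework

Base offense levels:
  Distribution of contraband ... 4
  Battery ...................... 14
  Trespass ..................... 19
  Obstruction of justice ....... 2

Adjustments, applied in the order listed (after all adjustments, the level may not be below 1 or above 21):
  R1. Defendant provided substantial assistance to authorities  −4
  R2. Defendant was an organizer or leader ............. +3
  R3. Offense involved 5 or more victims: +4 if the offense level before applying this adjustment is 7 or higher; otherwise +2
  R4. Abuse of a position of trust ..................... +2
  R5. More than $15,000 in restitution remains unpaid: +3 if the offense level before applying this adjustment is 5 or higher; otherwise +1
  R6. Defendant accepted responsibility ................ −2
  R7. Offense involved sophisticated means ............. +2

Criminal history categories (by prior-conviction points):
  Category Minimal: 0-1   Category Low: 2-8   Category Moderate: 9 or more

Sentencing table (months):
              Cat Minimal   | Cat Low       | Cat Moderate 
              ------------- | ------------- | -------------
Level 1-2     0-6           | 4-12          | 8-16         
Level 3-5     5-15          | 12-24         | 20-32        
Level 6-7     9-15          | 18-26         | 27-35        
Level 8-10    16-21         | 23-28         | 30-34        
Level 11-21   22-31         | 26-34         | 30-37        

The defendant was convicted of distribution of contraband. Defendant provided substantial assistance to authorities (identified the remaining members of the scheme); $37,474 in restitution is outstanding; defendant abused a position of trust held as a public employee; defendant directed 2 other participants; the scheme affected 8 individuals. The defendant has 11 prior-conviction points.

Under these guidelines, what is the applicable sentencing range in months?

30-34 months

Base offense level for distribution of contraband: 4.
R1 applies: 4 − 4 = 0.
R2 applies: 0 + 3 = 3.
R3 applies (level before this adjustment is 3 < 7, so +2): 3 + 2 = 5.
R4 applies: 5 + 2 = 7.
R5 applies (level before this adjustment is 7 ≥ 5, so +3): 7 + 3 = 10.
Final offense level: 10.
Criminal history: 11 prior points → Category Moderate (9+).
Level 10 falls in the 8-10 band.
Grid: Level 8-10 × Category Moderate = 30-34 months.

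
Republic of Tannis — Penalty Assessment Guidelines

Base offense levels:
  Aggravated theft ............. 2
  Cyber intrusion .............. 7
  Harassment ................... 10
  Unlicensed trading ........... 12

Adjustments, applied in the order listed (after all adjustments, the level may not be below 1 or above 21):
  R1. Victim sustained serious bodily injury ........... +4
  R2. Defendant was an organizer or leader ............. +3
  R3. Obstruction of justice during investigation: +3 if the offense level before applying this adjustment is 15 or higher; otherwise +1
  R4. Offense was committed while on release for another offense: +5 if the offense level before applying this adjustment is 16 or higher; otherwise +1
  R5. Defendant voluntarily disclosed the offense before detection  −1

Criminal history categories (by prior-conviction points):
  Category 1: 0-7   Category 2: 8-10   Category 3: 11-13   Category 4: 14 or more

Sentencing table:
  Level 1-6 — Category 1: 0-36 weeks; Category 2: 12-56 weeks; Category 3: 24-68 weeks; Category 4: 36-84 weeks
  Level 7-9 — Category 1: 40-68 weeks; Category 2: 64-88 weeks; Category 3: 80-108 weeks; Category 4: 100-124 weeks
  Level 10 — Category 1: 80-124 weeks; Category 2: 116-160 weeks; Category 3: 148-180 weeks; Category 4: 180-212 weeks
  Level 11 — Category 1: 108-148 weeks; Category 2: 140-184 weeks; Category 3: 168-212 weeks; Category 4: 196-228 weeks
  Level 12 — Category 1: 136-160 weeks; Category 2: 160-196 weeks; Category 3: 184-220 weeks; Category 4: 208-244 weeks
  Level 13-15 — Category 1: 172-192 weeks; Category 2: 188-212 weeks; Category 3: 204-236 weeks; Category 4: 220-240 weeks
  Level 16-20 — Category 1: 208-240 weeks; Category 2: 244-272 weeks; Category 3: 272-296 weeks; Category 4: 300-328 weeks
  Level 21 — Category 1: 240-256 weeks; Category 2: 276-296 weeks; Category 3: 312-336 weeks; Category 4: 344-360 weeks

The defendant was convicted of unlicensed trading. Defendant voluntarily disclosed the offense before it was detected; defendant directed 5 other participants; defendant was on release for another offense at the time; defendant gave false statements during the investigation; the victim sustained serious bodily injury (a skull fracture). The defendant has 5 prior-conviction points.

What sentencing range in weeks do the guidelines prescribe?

240-256 weeks

Base offense level for unlicensed trading: 12.
R1 applies: 12 + 4 = 16.
R2 applies: 16 + 3 = 19.
R3 applies (level before this adjustment is 19 ≥ 15, so +3): 19 + 3 = 22.
R4 applies (level before this adjustment is 22 ≥ 16, so +5): 22 + 5 = 27.
R5 applies: 27 − 1 = 26.
Level 26 exceeds the maximum of 21; capped at 21.
Final offense level: 21.
Criminal history: 5 prior points → Category 1 (0-7).
Level 21 falls in the 21 band.
Grid: Level 21 × Category 1 = 240-256 weeks.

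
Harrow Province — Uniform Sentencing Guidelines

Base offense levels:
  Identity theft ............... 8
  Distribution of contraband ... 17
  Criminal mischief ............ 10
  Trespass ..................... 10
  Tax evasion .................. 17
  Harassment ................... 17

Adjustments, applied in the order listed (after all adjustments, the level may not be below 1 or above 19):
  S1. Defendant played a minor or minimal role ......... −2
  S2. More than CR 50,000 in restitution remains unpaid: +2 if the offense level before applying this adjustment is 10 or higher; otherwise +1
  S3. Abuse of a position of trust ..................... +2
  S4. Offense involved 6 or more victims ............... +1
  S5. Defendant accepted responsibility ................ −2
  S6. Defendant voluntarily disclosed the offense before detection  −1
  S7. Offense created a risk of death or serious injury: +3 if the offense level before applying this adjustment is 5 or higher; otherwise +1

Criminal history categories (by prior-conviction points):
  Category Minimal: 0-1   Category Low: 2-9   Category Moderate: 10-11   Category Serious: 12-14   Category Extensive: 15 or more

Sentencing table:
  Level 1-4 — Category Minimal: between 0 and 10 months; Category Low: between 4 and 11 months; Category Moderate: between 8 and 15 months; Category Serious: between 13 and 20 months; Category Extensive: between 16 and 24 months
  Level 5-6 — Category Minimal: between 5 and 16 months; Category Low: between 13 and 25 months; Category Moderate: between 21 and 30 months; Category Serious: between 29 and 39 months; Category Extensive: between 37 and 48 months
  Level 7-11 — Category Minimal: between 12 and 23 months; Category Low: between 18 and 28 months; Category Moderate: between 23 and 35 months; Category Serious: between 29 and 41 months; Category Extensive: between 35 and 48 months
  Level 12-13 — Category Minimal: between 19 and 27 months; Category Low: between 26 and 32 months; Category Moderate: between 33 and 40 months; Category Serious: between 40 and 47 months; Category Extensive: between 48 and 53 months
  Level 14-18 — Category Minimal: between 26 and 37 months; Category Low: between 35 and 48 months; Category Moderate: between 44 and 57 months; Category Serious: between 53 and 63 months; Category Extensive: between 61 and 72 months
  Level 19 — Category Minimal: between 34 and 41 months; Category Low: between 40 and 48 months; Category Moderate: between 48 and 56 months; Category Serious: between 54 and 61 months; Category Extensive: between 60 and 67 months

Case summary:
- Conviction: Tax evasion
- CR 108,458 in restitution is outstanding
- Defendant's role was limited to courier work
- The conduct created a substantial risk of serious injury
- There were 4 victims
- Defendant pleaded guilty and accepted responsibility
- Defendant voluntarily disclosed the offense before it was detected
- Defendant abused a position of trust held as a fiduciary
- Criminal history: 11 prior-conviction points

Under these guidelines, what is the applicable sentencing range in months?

Base offense level for tax evasion: 17.
S1 applies: 17 − 2 = 15.
S2 applies (level before this adjustment is 15 ≥ 10, so +2): 15 + 2 = 17.
S3 applies: 17 + 2 = 19.
S5 applies: 19 − 2 = 17.
S6 applies: 17 − 1 = 16.
S7 applies (level before this adjustment is 16 ≥ 5, so +3): 16 + 3 = 19.
Final offense level: 19.
Criminal history: 11 prior points → Category Moderate (10-11).
Level 19 falls in the 19 band.
Grid: Level 19 × Category Moderate = 48-56 months.

48-56 months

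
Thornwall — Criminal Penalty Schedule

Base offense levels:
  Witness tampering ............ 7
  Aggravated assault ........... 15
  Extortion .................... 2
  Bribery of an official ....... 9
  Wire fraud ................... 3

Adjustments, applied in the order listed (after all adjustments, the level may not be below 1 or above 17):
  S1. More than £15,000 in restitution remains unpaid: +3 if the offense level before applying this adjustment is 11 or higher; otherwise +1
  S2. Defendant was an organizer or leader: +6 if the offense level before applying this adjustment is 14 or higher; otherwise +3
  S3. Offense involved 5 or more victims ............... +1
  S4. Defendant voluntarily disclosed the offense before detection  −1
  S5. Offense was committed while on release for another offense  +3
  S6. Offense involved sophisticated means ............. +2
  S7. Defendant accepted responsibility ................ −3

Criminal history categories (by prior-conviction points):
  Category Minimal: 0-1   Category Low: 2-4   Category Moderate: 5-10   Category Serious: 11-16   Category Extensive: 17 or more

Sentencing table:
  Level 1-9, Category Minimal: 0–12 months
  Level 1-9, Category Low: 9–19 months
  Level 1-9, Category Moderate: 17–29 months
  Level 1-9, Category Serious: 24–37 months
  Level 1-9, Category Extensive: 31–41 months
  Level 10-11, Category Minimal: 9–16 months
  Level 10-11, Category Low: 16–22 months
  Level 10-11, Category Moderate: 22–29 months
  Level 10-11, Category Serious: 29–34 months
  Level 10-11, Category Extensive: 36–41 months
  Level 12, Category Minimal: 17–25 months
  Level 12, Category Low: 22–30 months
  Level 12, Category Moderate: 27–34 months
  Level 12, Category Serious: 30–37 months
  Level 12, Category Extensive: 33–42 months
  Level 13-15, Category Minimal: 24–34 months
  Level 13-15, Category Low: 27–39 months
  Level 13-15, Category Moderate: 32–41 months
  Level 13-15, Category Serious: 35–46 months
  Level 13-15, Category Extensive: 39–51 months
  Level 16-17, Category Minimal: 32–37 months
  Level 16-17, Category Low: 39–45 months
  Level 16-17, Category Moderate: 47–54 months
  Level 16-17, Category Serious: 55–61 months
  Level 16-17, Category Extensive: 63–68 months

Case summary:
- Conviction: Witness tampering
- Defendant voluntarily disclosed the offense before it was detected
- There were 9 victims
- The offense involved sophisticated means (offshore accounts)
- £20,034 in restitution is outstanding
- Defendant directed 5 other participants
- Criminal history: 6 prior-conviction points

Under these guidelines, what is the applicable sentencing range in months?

Base offense level for witness tampering: 7.
S1 applies (level before this adjustment is 7 < 11, so +1): 7 + 1 = 8.
S2 applies (level before this adjustment is 8 < 14, so +3): 8 + 3 = 11.
S3 applies: 11 + 1 = 12.
S4 applies: 12 − 1 = 11.
S5 does not apply.
S6 applies: 11 + 2 = 13.
Final offense level: 13.
Criminal history: 6 prior points → Category Moderate (5-10).
Level 13 falls in the 13-15 band.
Grid: Level 13-15 × Category Moderate = 32-41 months.

32-41 months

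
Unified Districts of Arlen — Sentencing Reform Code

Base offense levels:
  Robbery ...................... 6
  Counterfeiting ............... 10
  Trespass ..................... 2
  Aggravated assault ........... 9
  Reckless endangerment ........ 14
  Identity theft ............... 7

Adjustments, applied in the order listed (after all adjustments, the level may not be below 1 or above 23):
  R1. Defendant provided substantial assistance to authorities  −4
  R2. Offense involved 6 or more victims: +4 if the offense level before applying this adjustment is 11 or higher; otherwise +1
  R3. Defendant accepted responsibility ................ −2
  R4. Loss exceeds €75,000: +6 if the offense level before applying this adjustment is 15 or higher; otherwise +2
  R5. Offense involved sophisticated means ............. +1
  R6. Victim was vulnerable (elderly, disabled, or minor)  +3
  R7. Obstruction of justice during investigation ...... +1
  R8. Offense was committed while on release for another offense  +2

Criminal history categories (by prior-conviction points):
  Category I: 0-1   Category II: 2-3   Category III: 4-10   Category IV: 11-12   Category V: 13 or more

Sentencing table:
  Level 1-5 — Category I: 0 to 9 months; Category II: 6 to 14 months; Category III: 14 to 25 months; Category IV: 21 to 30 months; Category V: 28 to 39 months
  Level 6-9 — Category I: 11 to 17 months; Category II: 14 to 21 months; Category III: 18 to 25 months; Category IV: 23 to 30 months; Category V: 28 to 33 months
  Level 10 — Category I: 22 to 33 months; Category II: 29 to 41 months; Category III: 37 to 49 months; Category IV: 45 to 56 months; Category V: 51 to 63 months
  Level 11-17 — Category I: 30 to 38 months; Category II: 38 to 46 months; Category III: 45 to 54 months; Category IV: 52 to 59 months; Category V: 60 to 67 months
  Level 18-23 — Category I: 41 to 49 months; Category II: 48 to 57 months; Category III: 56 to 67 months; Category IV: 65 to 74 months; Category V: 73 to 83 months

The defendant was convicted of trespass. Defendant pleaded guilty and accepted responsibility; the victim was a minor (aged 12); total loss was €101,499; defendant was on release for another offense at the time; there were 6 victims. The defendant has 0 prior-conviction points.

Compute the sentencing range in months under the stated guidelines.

11-17 months

Base offense level for trespass: 2.
R2 applies (level before this adjustment is 2 < 11, so +1): 2 + 1 = 3.
R3 applies: 3 − 2 = 1.
R4 applies (level before this adjustment is 1 < 15, so +2): 1 + 2 = 3.
R6 applies: 3 + 3 = 6.
R8 applies: 6 + 2 = 8.
Final offense level: 8.
Criminal history: 0 prior points → Category I (0-1).
Level 8 falls in the 6-9 band.
Grid: Level 6-9 × Category I = 11-17 months.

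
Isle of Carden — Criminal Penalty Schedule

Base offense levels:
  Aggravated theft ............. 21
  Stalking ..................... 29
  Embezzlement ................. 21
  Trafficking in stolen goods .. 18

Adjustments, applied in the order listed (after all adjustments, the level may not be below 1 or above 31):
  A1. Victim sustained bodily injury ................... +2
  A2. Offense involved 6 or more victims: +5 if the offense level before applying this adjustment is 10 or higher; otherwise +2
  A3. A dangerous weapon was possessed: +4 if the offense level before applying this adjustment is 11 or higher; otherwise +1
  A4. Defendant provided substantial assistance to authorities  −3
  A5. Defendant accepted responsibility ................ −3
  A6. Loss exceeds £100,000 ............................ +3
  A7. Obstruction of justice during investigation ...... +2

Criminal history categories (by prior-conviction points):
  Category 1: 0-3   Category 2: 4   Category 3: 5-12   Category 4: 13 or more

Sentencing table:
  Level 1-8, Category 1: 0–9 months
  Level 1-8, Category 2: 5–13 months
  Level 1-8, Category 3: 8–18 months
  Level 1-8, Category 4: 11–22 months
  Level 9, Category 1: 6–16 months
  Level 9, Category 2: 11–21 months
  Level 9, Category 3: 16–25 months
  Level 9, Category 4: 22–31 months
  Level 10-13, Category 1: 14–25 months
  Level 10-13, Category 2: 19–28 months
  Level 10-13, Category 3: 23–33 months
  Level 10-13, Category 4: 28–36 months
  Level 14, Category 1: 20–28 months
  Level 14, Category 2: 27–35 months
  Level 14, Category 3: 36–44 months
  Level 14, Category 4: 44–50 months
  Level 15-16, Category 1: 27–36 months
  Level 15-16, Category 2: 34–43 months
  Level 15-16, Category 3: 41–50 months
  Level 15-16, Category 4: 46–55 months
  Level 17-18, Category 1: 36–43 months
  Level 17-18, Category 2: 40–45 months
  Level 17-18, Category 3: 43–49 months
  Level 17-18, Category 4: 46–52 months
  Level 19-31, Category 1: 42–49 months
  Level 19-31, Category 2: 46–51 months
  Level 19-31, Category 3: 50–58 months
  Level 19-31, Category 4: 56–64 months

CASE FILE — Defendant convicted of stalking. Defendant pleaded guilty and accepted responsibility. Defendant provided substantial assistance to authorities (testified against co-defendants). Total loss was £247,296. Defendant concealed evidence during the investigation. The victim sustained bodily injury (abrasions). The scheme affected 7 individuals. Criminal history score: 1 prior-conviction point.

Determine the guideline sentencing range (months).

42-49 months

Base offense level for stalking: 29.
A1 applies: 29 + 2 = 31.
A2 applies (level before this adjustment is 31 ≥ 10, so +5): 31 + 5 = 36.
A3 does not apply.
A4 applies: 36 − 3 = 33.
A5 applies: 33 − 3 = 30.
A6 applies: 30 + 3 = 33.
A7 applies: 33 + 2 = 35.
Level 35 exceeds the maximum of 31; capped at 31.
Final offense level: 31.
Criminal history: 1 prior point → Category 1 (0-3).
Level 31 falls in the 19-31 band.
Grid: Level 19-31 × Category 1 = 42-49 months.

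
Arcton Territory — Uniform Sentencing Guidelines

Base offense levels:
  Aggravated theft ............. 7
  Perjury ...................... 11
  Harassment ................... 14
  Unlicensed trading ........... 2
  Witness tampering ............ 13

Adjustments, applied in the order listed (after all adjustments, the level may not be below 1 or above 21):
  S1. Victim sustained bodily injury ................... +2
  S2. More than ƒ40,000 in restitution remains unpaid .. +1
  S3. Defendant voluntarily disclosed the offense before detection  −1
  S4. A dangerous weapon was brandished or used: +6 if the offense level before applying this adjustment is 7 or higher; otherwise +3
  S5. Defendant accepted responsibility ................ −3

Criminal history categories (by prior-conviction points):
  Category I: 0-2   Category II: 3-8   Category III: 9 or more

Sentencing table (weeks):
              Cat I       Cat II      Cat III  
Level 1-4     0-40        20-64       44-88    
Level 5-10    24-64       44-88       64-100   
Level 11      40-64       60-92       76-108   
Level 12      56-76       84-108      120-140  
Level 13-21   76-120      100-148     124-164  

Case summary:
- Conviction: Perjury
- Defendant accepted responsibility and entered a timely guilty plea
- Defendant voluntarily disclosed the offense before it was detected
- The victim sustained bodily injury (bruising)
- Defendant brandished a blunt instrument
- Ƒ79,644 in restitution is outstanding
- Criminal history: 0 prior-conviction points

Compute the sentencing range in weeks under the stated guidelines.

76-120 weeks

Base offense level for perjury: 11.
S1 applies: 11 + 2 = 13.
S2 applies: 13 + 1 = 14.
S3 applies: 14 − 1 = 13.
S4 applies (level before this adjustment is 13 ≥ 7, so +6): 13 + 6 = 19.
S5 applies: 19 − 3 = 16.
Final offense level: 16.
Criminal history: 0 prior points → Category I (0-2).
Level 16 falls in the 13-21 band.
Grid: Level 13-21 × Category I = 76-120 weeks.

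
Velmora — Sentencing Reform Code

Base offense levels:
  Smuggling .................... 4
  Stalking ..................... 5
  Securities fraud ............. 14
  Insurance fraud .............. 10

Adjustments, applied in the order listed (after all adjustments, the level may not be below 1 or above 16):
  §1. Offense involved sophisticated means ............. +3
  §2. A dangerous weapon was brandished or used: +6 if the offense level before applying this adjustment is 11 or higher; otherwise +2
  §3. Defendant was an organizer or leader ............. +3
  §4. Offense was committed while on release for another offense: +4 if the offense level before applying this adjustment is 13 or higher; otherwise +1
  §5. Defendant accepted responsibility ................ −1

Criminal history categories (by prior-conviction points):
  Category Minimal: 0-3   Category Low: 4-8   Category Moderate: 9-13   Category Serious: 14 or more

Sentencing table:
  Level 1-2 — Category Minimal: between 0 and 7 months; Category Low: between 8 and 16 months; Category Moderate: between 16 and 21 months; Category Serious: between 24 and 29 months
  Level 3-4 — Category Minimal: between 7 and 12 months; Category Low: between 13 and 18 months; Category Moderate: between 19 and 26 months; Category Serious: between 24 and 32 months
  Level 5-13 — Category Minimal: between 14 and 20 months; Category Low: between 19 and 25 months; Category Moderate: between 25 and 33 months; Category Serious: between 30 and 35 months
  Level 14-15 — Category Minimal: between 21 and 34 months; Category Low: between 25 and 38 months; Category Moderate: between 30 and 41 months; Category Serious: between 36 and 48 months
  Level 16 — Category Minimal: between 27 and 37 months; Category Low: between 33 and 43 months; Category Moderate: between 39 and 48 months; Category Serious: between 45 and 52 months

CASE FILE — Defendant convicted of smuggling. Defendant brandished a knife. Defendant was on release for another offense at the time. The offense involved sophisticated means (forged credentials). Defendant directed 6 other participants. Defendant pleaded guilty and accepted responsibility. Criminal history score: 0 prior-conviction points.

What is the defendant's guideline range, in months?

14-20 months

Base offense level for smuggling: 4.
§1 applies: 4 + 3 = 7.
§2 applies (level before this adjustment is 7 < 11, so +2): 7 + 2 = 9.
§3 applies: 9 + 3 = 12.
§4 applies (level before this adjustment is 12 < 13, so +1): 12 + 1 = 13.
§5 applies: 13 − 1 = 12.
Final offense level: 12.
Criminal history: 0 prior points → Category Minimal (0-3).
Level 12 falls in the 5-13 band.
Grid: Level 5-13 × Category Minimal = 14-20 months.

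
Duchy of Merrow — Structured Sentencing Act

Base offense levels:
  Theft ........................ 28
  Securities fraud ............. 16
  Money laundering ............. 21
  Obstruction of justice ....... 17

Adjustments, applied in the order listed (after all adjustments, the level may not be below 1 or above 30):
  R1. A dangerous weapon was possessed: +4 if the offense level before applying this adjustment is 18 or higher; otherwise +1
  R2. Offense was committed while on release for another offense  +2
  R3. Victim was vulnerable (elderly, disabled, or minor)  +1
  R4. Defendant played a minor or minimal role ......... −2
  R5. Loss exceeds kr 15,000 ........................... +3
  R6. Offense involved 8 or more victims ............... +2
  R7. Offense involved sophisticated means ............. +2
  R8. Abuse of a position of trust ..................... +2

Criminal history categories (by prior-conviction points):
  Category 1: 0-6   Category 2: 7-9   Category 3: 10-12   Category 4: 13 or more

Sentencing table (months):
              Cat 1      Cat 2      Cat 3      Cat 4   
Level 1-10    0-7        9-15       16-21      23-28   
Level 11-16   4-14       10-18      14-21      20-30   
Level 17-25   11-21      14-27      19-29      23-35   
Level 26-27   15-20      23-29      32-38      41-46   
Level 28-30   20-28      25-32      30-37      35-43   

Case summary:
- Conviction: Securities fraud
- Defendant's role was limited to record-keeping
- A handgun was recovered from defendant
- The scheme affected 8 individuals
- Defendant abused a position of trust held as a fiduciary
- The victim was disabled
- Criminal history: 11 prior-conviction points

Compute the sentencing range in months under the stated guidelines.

19-29 months

Base offense level for securities fraud: 16.
R1 applies (level before this adjustment is 16 < 18, so +1): 16 + 1 = 17.
R2 does not apply.
R3 applies: 17 + 1 = 18.
R4 applies: 18 − 2 = 16.
R6 applies: 16 + 2 = 18.
R7 does not apply.
R8 applies: 18 + 2 = 20.
Final offense level: 20.
Criminal history: 11 prior points → Category 3 (10-12).
Level 20 falls in the 17-25 band.
Grid: Level 17-25 × Category 3 = 19-29 months.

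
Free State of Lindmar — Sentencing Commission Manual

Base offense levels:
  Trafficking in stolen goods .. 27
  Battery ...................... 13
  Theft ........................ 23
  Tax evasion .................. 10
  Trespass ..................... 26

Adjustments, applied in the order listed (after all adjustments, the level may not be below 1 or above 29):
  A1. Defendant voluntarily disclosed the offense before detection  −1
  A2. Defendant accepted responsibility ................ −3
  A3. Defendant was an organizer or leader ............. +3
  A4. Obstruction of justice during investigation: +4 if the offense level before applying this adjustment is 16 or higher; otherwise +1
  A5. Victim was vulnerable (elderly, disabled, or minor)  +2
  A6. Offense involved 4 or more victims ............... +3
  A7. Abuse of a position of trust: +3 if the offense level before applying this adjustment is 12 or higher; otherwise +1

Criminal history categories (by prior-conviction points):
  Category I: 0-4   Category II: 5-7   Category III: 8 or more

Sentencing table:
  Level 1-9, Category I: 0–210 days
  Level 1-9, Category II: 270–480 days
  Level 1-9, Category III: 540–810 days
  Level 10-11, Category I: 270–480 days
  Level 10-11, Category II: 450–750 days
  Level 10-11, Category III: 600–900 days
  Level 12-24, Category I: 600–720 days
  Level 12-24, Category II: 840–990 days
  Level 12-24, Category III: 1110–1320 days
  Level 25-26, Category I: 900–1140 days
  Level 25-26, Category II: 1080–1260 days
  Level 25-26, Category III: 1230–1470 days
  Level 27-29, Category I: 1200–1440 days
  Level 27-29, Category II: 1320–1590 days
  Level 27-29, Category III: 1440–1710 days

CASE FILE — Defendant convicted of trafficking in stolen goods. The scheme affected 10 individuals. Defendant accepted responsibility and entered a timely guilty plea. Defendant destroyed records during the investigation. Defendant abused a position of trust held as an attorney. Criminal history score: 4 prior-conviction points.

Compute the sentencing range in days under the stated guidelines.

1200-1440 days

Base offense level for trafficking in stolen goods: 27.
A1 does not apply.
A2 applies: 27 − 3 = 24.
A3 does not apply.
A4 applies (level before this adjustment is 24 ≥ 16, so +4): 24 + 4 = 28.
A6 applies: 28 + 3 = 31.
A7 applies (level before this adjustment is 31 ≥ 12, so +3): 31 + 3 = 34.
Level 34 exceeds the maximum of 29; capped at 29.
Final offense level: 29.
Criminal history: 4 prior points → Category I (0-4).
Level 29 falls in the 27-29 band.
Grid: Level 27-29 × Category I = 1200-1440 days.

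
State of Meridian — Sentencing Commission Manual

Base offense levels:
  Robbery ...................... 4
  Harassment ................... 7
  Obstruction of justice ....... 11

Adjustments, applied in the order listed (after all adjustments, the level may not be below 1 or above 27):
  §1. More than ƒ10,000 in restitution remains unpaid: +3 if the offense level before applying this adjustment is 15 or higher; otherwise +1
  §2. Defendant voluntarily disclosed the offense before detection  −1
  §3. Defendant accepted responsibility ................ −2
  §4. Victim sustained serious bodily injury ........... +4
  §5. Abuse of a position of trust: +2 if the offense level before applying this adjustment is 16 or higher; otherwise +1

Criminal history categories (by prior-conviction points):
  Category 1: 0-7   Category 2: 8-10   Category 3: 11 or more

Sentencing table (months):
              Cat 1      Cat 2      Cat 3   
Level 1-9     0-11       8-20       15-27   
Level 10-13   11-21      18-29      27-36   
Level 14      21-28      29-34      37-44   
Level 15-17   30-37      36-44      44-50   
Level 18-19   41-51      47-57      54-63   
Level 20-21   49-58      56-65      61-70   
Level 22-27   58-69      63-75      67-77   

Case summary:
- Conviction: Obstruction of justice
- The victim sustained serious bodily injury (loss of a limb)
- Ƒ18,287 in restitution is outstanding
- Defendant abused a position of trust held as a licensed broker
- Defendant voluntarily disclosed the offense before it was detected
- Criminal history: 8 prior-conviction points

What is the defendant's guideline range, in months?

36-44 months

Base offense level for obstruction of justice: 11.
§1 applies (level before this adjustment is 11 < 15, so +1): 11 + 1 = 12.
§2 applies: 12 − 1 = 11.
§3 does not apply.
§4 applies: 11 + 4 = 15.
§5 applies (level before this adjustment is 15 < 16, so +1): 15 + 1 = 16.
Final offense level: 16.
Criminal history: 8 prior points → Category 2 (8-10).
Level 16 falls in the 15-17 band.
Grid: Level 15-17 × Category 2 = 36-44 months.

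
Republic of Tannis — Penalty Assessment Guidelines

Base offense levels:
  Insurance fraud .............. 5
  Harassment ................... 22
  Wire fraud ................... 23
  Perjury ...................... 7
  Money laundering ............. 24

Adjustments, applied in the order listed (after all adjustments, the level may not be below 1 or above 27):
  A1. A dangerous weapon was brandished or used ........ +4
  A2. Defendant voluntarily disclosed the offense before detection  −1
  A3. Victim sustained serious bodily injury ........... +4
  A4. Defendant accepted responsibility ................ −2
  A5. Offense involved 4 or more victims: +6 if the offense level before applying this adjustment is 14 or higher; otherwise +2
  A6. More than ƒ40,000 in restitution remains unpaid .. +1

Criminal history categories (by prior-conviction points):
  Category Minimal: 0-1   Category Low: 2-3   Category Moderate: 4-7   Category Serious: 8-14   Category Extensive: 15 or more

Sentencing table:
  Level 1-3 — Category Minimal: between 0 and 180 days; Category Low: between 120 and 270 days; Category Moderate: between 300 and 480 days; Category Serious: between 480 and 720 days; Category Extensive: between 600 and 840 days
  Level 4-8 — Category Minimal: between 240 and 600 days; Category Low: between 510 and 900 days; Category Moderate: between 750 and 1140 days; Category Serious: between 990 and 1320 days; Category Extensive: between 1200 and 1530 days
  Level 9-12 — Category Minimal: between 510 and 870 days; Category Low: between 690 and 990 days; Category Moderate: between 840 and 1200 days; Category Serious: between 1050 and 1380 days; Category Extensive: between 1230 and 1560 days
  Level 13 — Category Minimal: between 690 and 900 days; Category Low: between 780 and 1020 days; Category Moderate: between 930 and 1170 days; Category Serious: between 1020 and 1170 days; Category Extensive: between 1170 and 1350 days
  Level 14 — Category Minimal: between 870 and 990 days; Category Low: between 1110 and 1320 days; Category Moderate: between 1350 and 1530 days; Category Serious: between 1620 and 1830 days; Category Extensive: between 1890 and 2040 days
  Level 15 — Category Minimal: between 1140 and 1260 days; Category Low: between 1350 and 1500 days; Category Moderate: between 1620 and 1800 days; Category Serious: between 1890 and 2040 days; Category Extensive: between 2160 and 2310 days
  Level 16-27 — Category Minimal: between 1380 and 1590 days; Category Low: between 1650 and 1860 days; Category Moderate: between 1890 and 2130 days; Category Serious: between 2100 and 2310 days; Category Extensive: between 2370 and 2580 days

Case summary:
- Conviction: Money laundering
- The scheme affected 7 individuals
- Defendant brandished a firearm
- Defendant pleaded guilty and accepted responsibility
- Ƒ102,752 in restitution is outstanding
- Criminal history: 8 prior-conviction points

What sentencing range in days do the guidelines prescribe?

Base offense level for money laundering: 24.
A1 applies: 24 + 4 = 28.
A2 does not apply.
A3 does not apply.
A4 applies: 28 − 2 = 26.
A5 applies (level before this adjustment is 26 ≥ 14, so +6): 26 + 6 = 32.
A6 applies: 32 + 1 = 33.
Level 33 exceeds the maximum of 27; capped at 27.
Final offense level: 27.
Criminal history: 8 prior points → Category Serious (8-14).
Level 27 falls in the 16-27 band.
Grid: Level 16-27 × Category Serious = 2100-2310 days.

2100-2310 days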